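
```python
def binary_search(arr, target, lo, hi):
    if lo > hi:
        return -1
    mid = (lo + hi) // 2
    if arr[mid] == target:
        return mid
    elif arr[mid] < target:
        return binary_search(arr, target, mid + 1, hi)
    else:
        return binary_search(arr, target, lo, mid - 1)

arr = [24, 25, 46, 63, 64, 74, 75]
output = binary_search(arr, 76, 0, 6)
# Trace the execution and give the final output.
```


binary_search(arr, 76, 0, 6)
lo=0, hi=6, mid=3, arr[mid]=63
63 < 76, search right half
lo=4, hi=6, mid=5, arr[mid]=74
74 < 76, search right half
lo=6, hi=6, mid=6, arr[mid]=75
75 < 76, search right half
lo > hi, target not found, return -1
= -1


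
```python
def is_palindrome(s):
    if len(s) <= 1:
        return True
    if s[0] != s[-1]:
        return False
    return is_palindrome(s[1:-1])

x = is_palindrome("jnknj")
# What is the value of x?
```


is_palindrome("jnknj")
"jnknj": s[0]='j' == s[-1]='j' -> is_palindrome("nkn")
"nkn": s[0]='n' == s[-1]='n' -> is_palindrome("k")
"k": len <= 1 -> True
= True


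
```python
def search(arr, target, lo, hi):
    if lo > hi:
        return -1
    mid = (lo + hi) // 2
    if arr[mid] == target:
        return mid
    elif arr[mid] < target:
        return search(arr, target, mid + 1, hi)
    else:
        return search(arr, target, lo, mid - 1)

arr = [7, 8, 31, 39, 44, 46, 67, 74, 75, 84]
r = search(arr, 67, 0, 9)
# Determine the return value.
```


search(arr, 67, 0, 9)
lo=0, hi=9, mid=4, arr[mid]=44
44 < 67, search right half
lo=5, hi=9, mid=7, arr[mid]=74
74 > 67, search left half
lo=5, hi=6, mid=5, arr[mid]=46
46 < 67, search right half
lo=6, hi=6, mid=6, arr[mid]=67
arr[6] == 67, found at index 6
= 6


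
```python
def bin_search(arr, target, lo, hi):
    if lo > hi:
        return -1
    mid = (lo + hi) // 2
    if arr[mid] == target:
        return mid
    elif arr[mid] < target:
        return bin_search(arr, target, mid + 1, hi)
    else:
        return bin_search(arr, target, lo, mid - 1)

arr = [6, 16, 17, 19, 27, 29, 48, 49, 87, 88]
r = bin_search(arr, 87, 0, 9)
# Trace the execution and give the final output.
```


bin_search(arr, 87, 0, 9)
lo=0, hi=9, mid=4, arr[mid]=27
27 < 87, search right half
lo=5, hi=9, mid=7, arr[mid]=49
49 < 87, search right half
lo=8, hi=9, mid=8, arr[mid]=87
arr[8] == 87, found at index 8
= 8


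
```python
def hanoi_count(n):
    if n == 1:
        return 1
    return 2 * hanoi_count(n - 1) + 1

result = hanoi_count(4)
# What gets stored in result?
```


hanoi_count(4)
= 2 * hanoi_count(3) + 1
= 2 * (2 * hanoi_count(2) + 1) + 1
= 2 * (2 * (2 * hanoi_count(1) + 1) + 1) + 1
Now compute bottom-up:
hanoi_count(1) = 1
hanoi_count(2) = 2 * 1 + 1 = 3
hanoi_count(3) = 2 * 3 + 1 = 7
hanoi_count(4) = 2 * 7 + 1 = 15
= 15


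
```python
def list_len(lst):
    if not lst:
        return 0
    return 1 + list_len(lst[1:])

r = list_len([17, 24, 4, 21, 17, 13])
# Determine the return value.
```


list_len([17, 24, 4, 21, 17, 13])
= 1 + list_len([24, 4, 21, 17, 13])
= 1 + 1 + list_len([4, 21, 17, 13])
= 1 + 1 + 1 + list_len([21, 17, 13])
= 1 + 1 + 1 + 1 + list_len([17, 13])
= 1 + 1 + 1 + 1 + 1 + list_len([13])
= 1 + 1 + 1 + 1 + 1 + 1 + list_len([])
= 1 + 1 + 1 + 1 + 1 + 1 + 0
= 6


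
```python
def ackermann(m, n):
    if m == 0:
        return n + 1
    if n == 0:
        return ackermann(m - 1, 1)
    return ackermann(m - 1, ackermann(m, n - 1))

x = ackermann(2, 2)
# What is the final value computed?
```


ackermann(2, 2)
= ackermann(1, ackermann(2, 1))
First compute ackermann(2, 1) = 5
= ackermann(1, 5)
= 7


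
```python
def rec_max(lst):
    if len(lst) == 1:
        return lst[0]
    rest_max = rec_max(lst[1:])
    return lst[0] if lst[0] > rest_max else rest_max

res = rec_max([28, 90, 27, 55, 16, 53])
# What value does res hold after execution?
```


rec_max([28, 90, 27, 55, 16, 53])
= compare 28 with rec_max([90, 27, 55, 16, 53])
= compare 90 with rec_max([27, 55, 16, 53])
= compare 27 with rec_max([55, 16, 53])
= compare 55 with rec_max([16, 53])
= compare 16 with rec_max([53])
Base: rec_max([53]) = 53
compare 16 with 53: max = 53
compare 55 with 53: max = 55
compare 27 with 55: max = 55
compare 90 with 55: max = 90
compare 28 with 90: max = 90
= 90


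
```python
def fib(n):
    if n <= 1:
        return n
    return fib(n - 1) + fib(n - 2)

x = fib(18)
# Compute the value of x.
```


fib(18)
= fib(17) + fib(16)
= (fib(16) + fib(15)) + fib(16)
Computing bottom-up: fib(0)=0, fib(1)=1, fib(2)=1, fib(3)=2, fib(4)=3, fib(5)=5, fib(6)=8, fib(7)=13, fib(8)=21, fib(9)=34, fib(10)=55, fib(11)=89, fib(12)=144, fib(13)=233, fib(14)=377, fib(15)=610, fib(16)=987, fib(17)=1597, fib(18)=2584
= 2584


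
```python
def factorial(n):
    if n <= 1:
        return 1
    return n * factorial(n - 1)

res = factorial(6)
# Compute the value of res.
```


factorial(6)
= 6 * factorial(5)
= 6 * 5 * factorial(4)
= 6 * 5 * 4 * factorial(3)
= 6 * 5 * 4 * 3 * factorial(2)
= 6 * 5 * 4 * 3 * 2 * factorial(1)
= 6 * 5 * 4 * 3 * 2 * 1
= 720


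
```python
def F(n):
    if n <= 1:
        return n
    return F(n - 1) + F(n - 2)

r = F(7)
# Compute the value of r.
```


F(7)
= F(6) + F(5)
= (F(5) + F(4)) + F(5)
Computing bottom-up: F(0)=0, F(1)=1, F(2)=1, F(3)=2, F(4)=3, F(5)=5, F(6)=8, F(7)=13
= 13


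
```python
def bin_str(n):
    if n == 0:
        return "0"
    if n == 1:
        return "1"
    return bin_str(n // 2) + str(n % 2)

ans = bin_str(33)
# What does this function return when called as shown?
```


bin_str(33)
= bin_str(16) + "1"
= bin_str(8) + "0" + "1"
= bin_str(4) + "0" + "0" + "1"
= bin_str(2) + "0" + "0" + "0" + "1"
= bin_str(1) + "0" + "0" + "0" + "0" + "1"
= "1" + "0" + "0" + "0" + "0" + "1"
= "100001"


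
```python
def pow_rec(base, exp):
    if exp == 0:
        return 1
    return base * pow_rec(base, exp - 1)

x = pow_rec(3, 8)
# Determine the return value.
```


pow_rec(3, 8)
= 3 * pow_rec(3, 7)
= 3 * 3 * pow_rec(3, 6)
= 3 * 3 * 3 * pow_rec(3, 5)
= 3 * 3 * 3 * 3 * pow_rec(3, 4)
= 3 * 3 * 3 * 3 * 3 * pow_rec(3, 3)
= 3 * 3 * 3 * 3 * 3 * 3 * pow_rec(3, 2)
= 3 * 3 * 3 * 3 * 3 * 3 * 3 * pow_rec(3, 1)
= 3 * 3 * 3 * 3 * 3 * 3 * 3 * 3 * pow_rec(3, 0)
= 3 * 3 * 3 * 3 * 3 * 3 * 3 * 3 * 1
= 6561


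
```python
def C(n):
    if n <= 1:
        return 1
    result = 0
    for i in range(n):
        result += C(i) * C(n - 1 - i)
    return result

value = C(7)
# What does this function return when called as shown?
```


C(7)
= sum of C(i) * C(7-1-i) for i in 0..6
First compute sub-values bottom-up:
  C(0) = 1, C(1) = 1
  C(2) = 1*1 + 1*1 = 2
  C(3) = 1*2 + 1*1 + 2*1 = 5
  C(4) = 1*5 + 1*2 + 2*1 + 5*1 = 14
  C(5) = 1*14 + 1*5 + 2*2 + 5*1 + 14*1 = 42
  C(6) = 1*42 + 1*14 + 2*5 + 5*2 + 14*1 + 42*1 = 132
Now C(7):
  C(0)*C(6) = 1*132 = 132
  C(1)*C(5) = 1*42 = 42
  C(2)*C(4) = 2*14 = 28
  C(3)*C(3) = 5*5 = 25
  C(4)*C(2) = 14*2 = 28
  C(5)*C(1) = 42*1 = 42
  C(6)*C(0) = 132*1 = 132
= 132 + 42 + 28 + 25 + 28 + 42 + 132
= 429


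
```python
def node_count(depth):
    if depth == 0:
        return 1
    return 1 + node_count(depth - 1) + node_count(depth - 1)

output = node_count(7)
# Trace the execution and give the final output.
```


node_count(7)
= 1 + node_count(6) + node_count(6)
= 1 + 2 * node_count(6)
node_count(k) = 2^(k+1) - 1
node_count(0) = 1
node_count(1) = 3
node_count(2) = 7
node_count(3) = 15
node_count(4) = 31
node_count(7) = 2^8 - 1 = 255


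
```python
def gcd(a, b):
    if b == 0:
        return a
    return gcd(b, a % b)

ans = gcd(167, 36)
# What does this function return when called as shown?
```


gcd(167, 36)
= gcd(36, 167 % 36) = gcd(36, 23)
= gcd(23, 36 % 23) = gcd(23, 13)
= gcd(13, 23 % 13) = gcd(13, 10)
= gcd(10, 13 % 10) = gcd(10, 3)
= gcd(3, 10 % 3) = gcd(3, 1)
= gcd(1, 3 % 1) = gcd(1, 0)
b == 0, return a = 1


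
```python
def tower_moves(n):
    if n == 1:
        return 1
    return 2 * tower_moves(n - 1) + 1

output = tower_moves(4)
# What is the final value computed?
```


tower_moves(4)
= 2 * tower_moves(3) + 1
= 2 * (2 * tower_moves(2) + 1) + 1
= 2 * (2 * (2 * tower_moves(1) + 1) + 1) + 1
Now compute bottom-up:
tower_moves(1) = 1
tower_moves(2) = 2 * 1 + 1 = 3
tower_moves(3) = 2 * 3 + 1 = 7
tower_moves(4) = 2 * 7 + 1 = 15
= 15


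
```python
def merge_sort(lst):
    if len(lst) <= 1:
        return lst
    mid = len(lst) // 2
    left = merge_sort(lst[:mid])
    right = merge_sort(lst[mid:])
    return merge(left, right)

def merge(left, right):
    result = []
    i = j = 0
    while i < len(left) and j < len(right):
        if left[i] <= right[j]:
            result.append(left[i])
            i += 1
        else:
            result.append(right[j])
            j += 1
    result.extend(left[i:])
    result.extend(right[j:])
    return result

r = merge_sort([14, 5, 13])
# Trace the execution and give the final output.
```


merge_sort([14, 5, 13])
Split into [14] and [5, 13]
Left sorted: [14]
Right sorted: [5, 13]
Merge [14] and [5, 13]
= [5, 13, 14]


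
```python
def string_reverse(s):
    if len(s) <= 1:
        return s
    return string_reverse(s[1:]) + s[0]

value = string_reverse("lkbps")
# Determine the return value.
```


string_reverse("lkbps")
= string_reverse("kbps") + "l"
= string_reverse("bps") + "k" + "l"
= string_reverse("ps") + "b" + "k" + "l"
= string_reverse("s") + "p" + "b" + "k" + "l"
= "s" + "p" + "b" + "k" + "l"
= "spbkl"


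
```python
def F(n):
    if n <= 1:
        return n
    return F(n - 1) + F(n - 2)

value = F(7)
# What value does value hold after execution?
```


F(7)
= F(6) + F(5)
= (F(5) + F(4)) + F(5)
Computing bottom-up: F(0)=0, F(1)=1, F(2)=1, F(3)=2, F(4)=3, F(5)=5, F(6)=8, F(7)=13
= 13


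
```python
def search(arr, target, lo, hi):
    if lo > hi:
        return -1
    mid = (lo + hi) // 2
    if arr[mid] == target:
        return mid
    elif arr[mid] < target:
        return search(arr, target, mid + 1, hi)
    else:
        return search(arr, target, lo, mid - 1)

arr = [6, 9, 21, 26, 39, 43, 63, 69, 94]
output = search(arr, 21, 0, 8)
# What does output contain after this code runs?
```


search(arr, 21, 0, 8)
lo=0, hi=8, mid=4, arr[mid]=39
39 > 21, search left half
lo=0, hi=3, mid=1, arr[mid]=9
9 < 21, search right half
lo=2, hi=3, mid=2, arr[mid]=21
arr[2] == 21, found at index 2
= 2


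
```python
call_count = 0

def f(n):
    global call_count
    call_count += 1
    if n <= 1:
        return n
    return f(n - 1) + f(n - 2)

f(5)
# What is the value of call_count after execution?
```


f(5) calls f(4) and f(3); each non-base call branches into two more.
Let C(k) = total number of calls made by f(k), including the call to f(k) itself.
Base cases: C(0) = 1, C(1) = 1
Recurrence: C(k) = 1 + C(k-1) + C(k-2)
  C(2) = 1 + C(1) + C(0) = 1 + 1 + 1 = 3
  C(3) = 1 + C(2) + C(1) = 1 + 3 + 1 = 5
  C(4) = 1 + C(3) + C(2) = 1 + 5 + 3 = 9
  C(5) = 1 + C(4) + C(3) = 1 + 9 + 5 = 15
Total calls = C(5) = 15


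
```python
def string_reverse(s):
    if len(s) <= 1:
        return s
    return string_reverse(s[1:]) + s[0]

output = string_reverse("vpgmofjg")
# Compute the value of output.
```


string_reverse("vpgmofjg")
= string_reverse("pgmofjg") + "v"
= string_reverse("gmofjg") + "p" + "v"
= string_reverse("mofjg") + "g" + "p" + "v"
= string_reverse("ofjg") + "m" + "g" + "p" + "v"
= string_reverse("fjg") + "o" + "m" + "g" + "p" + "v"
= string_reverse("jg") + "f" + "o" + "m" + "g" + "p" + "v"
= string_reverse("g") + "j" + "f" + "o" + "m" + "g" + "p" + "v"
= "g" + "j" + "f" + "o" + "m" + "g" + "p" + "v"
= "gjfomgpv"


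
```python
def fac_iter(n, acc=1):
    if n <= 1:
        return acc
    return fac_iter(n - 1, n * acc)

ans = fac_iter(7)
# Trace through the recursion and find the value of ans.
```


fac_iter(7, 1)
= fac_iter(6, 7 * 1) = fac_iter(6, 7)
= fac_iter(5, 6 * 7) = fac_iter(5, 42)
= fac_iter(4, 5 * 42) = fac_iter(4, 210)
= fac_iter(3, 4 * 210) = fac_iter(3, 840)
= fac_iter(2, 3 * 840) = fac_iter(2, 2520)
= fac_iter(1, 2 * 2520) = fac_iter(1, 5040)
n <= 1, return acc = 5040


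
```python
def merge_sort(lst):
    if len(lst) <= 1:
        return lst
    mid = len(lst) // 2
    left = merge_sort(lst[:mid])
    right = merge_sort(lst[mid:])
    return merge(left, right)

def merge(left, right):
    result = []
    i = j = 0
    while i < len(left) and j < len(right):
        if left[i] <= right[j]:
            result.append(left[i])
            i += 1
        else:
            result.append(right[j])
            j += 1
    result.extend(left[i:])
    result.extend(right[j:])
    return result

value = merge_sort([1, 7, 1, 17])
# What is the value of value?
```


merge_sort([1, 7, 1, 17])
Split into [1, 7] and [1, 17]
Left sorted: [1, 7]
Right sorted: [1, 17]
Merge [1, 7] and [1, 17]
= [1, 1, 7, 17]


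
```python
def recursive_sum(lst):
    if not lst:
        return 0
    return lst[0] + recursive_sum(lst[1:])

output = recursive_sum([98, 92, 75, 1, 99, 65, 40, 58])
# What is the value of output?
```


recursive_sum([98, 92, 75, 1, 99, 65, 40, 58])
= 98 + recursive_sum([92, 75, 1, 99, 65, 40, 58])
= 98 + 92 + recursive_sum([75, 1, 99, 65, 40, 58])
= 98 + 92 + 75 + recursive_sum([1, 99, 65, 40, 58])
= 98 + 92 + 75 + 1 + recursive_sum([99, 65, 40, 58])
= 98 + 92 + 75 + 1 + 99 + recursive_sum([65, 40, 58])
= 98 + 92 + 75 + 1 + 99 + 65 + recursive_sum([40, 58])
= 98 + 92 + 75 + 1 + 99 + 65 + 40 + recursive_sum([58])
= 98 + 92 + 75 + 1 + 99 + 65 + 40 + 58 + recursive_sum([])
= 98 + 92 + 75 + 1 + 99 + 65 + 40 + 58 + 0
= 528


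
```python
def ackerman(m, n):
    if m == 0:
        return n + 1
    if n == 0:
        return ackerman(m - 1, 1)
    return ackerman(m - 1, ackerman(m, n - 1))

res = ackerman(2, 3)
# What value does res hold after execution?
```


ackerman(2, 3)
= ackerman(1, ackerman(2, 2))
First compute ackerman(2, 2) = 7
= ackerman(1, 7)
= 9


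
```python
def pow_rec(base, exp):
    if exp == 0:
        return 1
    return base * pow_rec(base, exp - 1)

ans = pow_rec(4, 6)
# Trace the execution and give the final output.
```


pow_rec(4, 6)
= 4 * pow_rec(4, 5)
= 4 * 4 * pow_rec(4, 4)
= 4 * 4 * 4 * pow_rec(4, 3)
= 4 * 4 * 4 * 4 * pow_rec(4, 2)
= 4 * 4 * 4 * 4 * 4 * pow_rec(4, 1)
= 4 * 4 * 4 * 4 * 4 * 4 * pow_rec(4, 0)
= 4 * 4 * 4 * 4 * 4 * 4 * 1
= 4096


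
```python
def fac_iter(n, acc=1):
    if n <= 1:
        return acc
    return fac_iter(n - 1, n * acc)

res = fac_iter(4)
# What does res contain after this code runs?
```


fac_iter(4, 1)
= fac_iter(3, 4 * 1) = fac_iter(3, 4)
= fac_iter(2, 3 * 4) = fac_iter(2, 12)
= fac_iter(1, 2 * 12) = fac_iter(1, 24)
n <= 1, return acc = 24


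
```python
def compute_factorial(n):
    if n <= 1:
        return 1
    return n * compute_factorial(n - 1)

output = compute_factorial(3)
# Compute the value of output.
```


compute_factorial(3)
= 3 * compute_factorial(2)
= 3 * 2 * compute_factorial(1)
= 3 * 2 * 1
= 6


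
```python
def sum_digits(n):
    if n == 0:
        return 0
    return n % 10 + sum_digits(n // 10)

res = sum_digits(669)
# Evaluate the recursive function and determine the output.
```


sum_digits(669)
= 9 + sum_digits(66)
= 9 + 6 + sum_digits(6)
= 9 + 6 + 6 + sum_digits(0)
= 9 + 6 + 6 + 0
= 21


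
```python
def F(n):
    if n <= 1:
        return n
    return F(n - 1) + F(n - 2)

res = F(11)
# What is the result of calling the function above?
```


F(11)
= F(10) + F(9)
= (F(9) + F(8)) + F(9)
Computing bottom-up: F(0)=0, F(1)=1, F(2)=1, F(3)=2, F(4)=3, F(5)=5, F(6)=8, F(7)=13, F(8)=21, F(9)=34, F(10)=55, F(11)=89
= 89


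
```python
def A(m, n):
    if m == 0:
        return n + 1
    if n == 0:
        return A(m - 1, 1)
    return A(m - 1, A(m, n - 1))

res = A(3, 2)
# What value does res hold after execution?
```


A(3, 2)
= A(2, A(3, 1))
First compute A(3, 1) = 13
= A(2, 13)
= 29


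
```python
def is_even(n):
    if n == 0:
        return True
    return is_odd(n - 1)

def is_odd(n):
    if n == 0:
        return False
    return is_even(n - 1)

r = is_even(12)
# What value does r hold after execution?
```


is_even(12)
= is_odd(11)
= is_even(10)
= is_odd(9)
= is_even(8)
= is_odd(7)
= is_even(6)
= is_odd(5)
= is_even(4)
= is_odd(3)
= is_even(2)
= is_odd(1)
= is_even(0)
n == 0: return True
= True


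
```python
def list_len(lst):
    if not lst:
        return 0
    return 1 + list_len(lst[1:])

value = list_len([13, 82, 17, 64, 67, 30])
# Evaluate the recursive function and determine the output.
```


list_len([13, 82, 17, 64, 67, 30])
= 1 + list_len([82, 17, 64, 67, 30])
= 1 + 1 + list_len([17, 64, 67, 30])
= 1 + 1 + 1 + list_len([64, 67, 30])
= 1 + 1 + 1 + 1 + list_len([67, 30])
= 1 + 1 + 1 + 1 + 1 + list_len([30])
= 1 + 1 + 1 + 1 + 1 + 1 + list_len([])
= 1 + 1 + 1 + 1 + 1 + 1 + 0
= 6


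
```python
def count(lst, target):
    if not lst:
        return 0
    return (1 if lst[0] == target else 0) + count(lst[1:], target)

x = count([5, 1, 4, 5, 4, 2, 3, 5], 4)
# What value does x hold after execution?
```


count([5, 1, 4, 5, 4, 2, 3, 5], 4)
lst[0]=5 != 4: 0 + count([1, 4, 5, 4, 2, 3, 5], 4)
lst[0]=1 != 4: 0 + count([4, 5, 4, 2, 3, 5], 4)
lst[0]=4 == 4: 1 + count([5, 4, 2, 3, 5], 4)
lst[0]=5 != 4: 0 + count([4, 2, 3, 5], 4)
lst[0]=4 == 4: 1 + count([2, 3, 5], 4)
lst[0]=2 != 4: 0 + count([3, 5], 4)
lst[0]=3 != 4: 0 + count([5], 4)
lst[0]=5 != 4: 0 + count([], 4)
= 2


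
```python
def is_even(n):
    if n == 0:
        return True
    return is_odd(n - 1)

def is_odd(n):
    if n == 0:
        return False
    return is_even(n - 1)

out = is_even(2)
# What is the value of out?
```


is_even(2)
= is_odd(1)
= is_even(0)
n == 0: return True
= True


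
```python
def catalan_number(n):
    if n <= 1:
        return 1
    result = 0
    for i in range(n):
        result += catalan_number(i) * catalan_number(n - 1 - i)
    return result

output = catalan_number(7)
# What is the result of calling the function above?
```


catalan_number(7)
= sum of catalan_number(i) * catalan_number(7-1-i) for i in 0..6
First compute sub-values bottom-up:
  catalan_number(0) = 1, catalan_number(1) = 1
  catalan_number(2) = 1*1 + 1*1 = 2
  catalan_number(3) = 1*2 + 1*1 + 2*1 = 5
  catalan_number(4) = 1*5 + 1*2 + 2*1 + 5*1 = 14
  catalan_number(5) = 1*14 + 1*5 + 2*2 + 5*1 + 14*1 = 42
  catalan_number(6) = 1*42 + 1*14 + 2*5 + 5*2 + 14*1 + 42*1 = 132
Now catalan_number(7):
  catalan_number(0)*catalan_number(6) = 1*132 = 132
  catalan_number(1)*catalan_number(5) = 1*42 = 42
  catalan_number(2)*catalan_number(4) = 2*14 = 28
  catalan_number(3)*catalan_number(3) = 5*5 = 25
  catalan_number(4)*catalan_number(2) = 14*2 = 28
  catalan_number(5)*catalan_number(1) = 42*1 = 42
  catalan_number(6)*catalan_number(0) = 132*1 = 132
= 132 + 42 + 28 + 25 + 28 + 42 + 132
= 429


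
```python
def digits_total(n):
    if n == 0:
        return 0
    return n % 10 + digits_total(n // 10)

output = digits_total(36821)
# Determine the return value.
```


digits_total(36821)
= 1 + digits_total(3682)
= 1 + 2 + digits_total(368)
= 1 + 2 + 8 + digits_total(36)
= 1 + 2 + 8 + 6 + digits_total(3)
= 1 + 2 + 8 + 6 + 3 + digits_total(0)
= 1 + 2 + 8 + 6 + 3 + 0
= 20


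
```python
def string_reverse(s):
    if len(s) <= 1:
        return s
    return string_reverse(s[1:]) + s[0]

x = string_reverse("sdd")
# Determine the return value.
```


string_reverse("sdd")
= string_reverse("dd") + "s"
= string_reverse("d") + "d" + "s"
= "d" + "d" + "s"
= "dds"


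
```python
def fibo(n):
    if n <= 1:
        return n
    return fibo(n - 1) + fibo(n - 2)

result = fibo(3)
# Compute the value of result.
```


fibo(3)
= fibo(2) + fibo(1)
Computing bottom-up: fibo(0)=0, fibo(1)=1, fibo(2)=1, fibo(3)=2
= 2


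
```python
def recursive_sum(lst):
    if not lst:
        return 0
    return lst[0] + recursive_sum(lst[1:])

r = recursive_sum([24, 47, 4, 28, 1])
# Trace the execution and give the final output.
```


recursive_sum([24, 47, 4, 28, 1])
= 24 + recursive_sum([47, 4, 28, 1])
= 24 + 47 + recursive_sum([4, 28, 1])
= 24 + 47 + 4 + recursive_sum([28, 1])
= 24 + 47 + 4 + 28 + recursive_sum([1])
= 24 + 47 + 4 + 28 + 1 + recursive_sum([])
= 24 + 47 + 4 + 28 + 1 + 0
= 104


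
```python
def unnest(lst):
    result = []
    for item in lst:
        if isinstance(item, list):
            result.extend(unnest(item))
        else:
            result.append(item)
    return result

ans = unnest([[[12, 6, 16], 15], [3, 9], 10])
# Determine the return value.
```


unnest([[[12, 6, 16], 15], [3, 9], 10])
Processing each element:
  [[12, 6, 16], 15] is a list -> unnest recursively -> [12, 6, 16, 15]
  [3, 9] is a list -> unnest recursively -> [3, 9]
  10 is not a list -> append 10
= [12, 6, 16, 15, 3, 9, 10]


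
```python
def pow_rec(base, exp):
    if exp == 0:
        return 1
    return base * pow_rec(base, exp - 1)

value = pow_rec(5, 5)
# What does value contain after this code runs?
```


pow_rec(5, 5)
= 5 * pow_rec(5, 4)
= 5 * 5 * pow_rec(5, 3)
= 5 * 5 * 5 * pow_rec(5, 2)
= 5 * 5 * 5 * 5 * pow_rec(5, 1)
= 5 * 5 * 5 * 5 * 5 * pow_rec(5, 0)
= 5 * 5 * 5 * 5 * 5 * 1
= 3125


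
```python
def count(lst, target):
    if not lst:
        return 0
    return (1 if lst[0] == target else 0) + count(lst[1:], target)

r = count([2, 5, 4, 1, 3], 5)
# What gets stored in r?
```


count([2, 5, 4, 1, 3], 5)
lst[0]=2 != 5: 0 + count([5, 4, 1, 3], 5)
lst[0]=5 == 5: 1 + count([4, 1, 3], 5)
lst[0]=4 != 5: 0 + count([1, 3], 5)
lst[0]=1 != 5: 0 + count([3], 5)
lst[0]=3 != 5: 0 + count([], 5)
= 1


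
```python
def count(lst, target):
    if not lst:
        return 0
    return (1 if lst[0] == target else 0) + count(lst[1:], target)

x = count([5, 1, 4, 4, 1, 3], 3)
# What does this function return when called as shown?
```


count([5, 1, 4, 4, 1, 3], 3)
lst[0]=5 != 3: 0 + count([1, 4, 4, 1, 3], 3)
lst[0]=1 != 3: 0 + count([4, 4, 1, 3], 3)
lst[0]=4 != 3: 0 + count([4, 1, 3], 3)
lst[0]=4 != 3: 0 + count([1, 3], 3)
lst[0]=1 != 3: 0 + count([3], 3)
lst[0]=3 == 3: 1 + count([], 3)
= 1


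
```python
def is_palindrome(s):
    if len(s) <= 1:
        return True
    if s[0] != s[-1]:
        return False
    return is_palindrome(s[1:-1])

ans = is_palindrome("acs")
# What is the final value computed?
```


is_palindrome("acs")
"acs": s[0]='a' != s[-1]='s' -> False
= False


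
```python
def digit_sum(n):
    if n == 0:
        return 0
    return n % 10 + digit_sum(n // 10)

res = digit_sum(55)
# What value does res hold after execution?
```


digit_sum(55)
= 5 + digit_sum(5)
= 5 + 5 + digit_sum(0)
= 5 + 5 + 0
= 10


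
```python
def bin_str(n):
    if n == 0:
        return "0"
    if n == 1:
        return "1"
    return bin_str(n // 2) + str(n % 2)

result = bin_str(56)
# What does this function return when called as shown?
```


bin_str(56)
= bin_str(28) + "0"
= bin_str(14) + "0" + "0"
= bin_str(7) + "0" + "0" + "0"
= bin_str(3) + "1" + "0" + "0" + "0"
= bin_str(1) + "1" + "1" + "0" + "0" + "0"
= "1" + "1" + "1" + "0" + "0" + "0"
= "111000"


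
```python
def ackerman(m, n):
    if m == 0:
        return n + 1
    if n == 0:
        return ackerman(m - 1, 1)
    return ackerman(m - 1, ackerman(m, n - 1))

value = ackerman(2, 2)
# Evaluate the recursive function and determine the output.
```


ackerman(2, 2)
= ackerman(1, ackerman(2, 1))
First compute ackerman(2, 1) = 5
= ackerman(1, 5)
= 7


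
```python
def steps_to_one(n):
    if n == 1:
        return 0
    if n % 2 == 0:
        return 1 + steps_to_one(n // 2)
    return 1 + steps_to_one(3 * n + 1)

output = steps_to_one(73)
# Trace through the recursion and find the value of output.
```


steps_to_one(73)
73 is odd -> 3*73+1 = 220 -> steps_to_one(220)
220 is even -> steps_to_one(110)
110 is even -> steps_to_one(55)
55 is odd -> 3*55+1 = 166 -> steps_to_one(166)
166 is even -> steps_to_one(83)
83 is odd -> 3*83+1 = 250 -> steps_to_one(250)
250 is even -> steps_to_one(125)
125 is odd -> 3*125+1 = 376 -> steps_to_one(376)
376 is even -> steps_to_one(188)
188 is even -> steps_to_one(94)
94 is even -> steps_to_one(47)
47 is odd -> 3*47+1 = 142 -> steps_to_one(142)
142 is even -> steps_to_one(71)
71 is odd -> 3*71+1 = 214 -> steps_to_one(214)
214 is even -> steps_to_one(107)
107 is odd -> 3*107+1 = 322 -> steps_to_one(322)
322 is even -> steps_to_one(161)
161 is odd -> 3*161+1 = 484 -> steps_to_one(484)
484 is even -> steps_to_one(242)
242 is even -> steps_to_one(121)
121 is odd -> 3*121+1 = 364 -> steps_to_one(364)
364 is even -> steps_to_one(182)
182 is even -> steps_to_one(91)
91 is odd -> 3*91+1 = 274 -> steps_to_one(274)
274 is even -> steps_to_one(137)
137 is odd -> 3*137+1 = 412 -> steps_to_one(412)
412 is even -> steps_to_one(206)
206 is even -> steps_to_one(103)
103 is odd -> 3*103+1 = 310 -> steps_to_one(310)
310 is even -> steps_to_one(155)
155 is odd -> 3*155+1 = 466 -> steps_to_one(466)
466 is even -> steps_to_one(233)
233 is odd -> 3*233+1 = 700 -> steps_to_one(700)
700 is even -> steps_to_one(350)
350 is even -> steps_to_one(175)
175 is odd -> 3*175+1 = 526 -> steps_to_one(526)
526 is even -> steps_to_one(263)
263 is odd -> 3*263+1 = 790 -> steps_to_one(790)
790 is even -> steps_to_one(395)
395 is odd -> 3*395+1 = 1186 -> steps_to_one(1186)
1186 is even -> steps_to_one(593)
593 is odd -> 3*593+1 = 1780 -> steps_to_one(1780)
1780 is even -> steps_to_one(890)
890 is even -> steps_to_one(445)
445 is odd -> 3*445+1 = 1336 -> steps_to_one(1336)
1336 is even -> steps_to_one(668)
668 is even -> steps_to_one(334)
334 is even -> steps_to_one(167)
167 is odd -> 3*167+1 = 502 -> steps_to_one(502)
502 is even -> steps_to_one(251)
251 is odd -> 3*251+1 = 754 -> steps_to_one(754)
754 is even -> steps_to_one(377)
377 is odd -> 3*377+1 = 1132 -> steps_to_one(1132)
1132 is even -> steps_to_one(566)
566 is even -> steps_to_one(283)
283 is odd -> 3*283+1 = 850 -> steps_to_one(850)
850 is even -> steps_to_one(425)
425 is odd -> 3*425+1 = 1276 -> steps_to_one(1276)
1276 is even -> steps_to_one(638)
638 is even -> steps_to_one(319)
319 is odd -> 3*319+1 = 958 -> steps_to_one(958)
958 is even -> steps_to_one(479)
479 is odd -> 3*479+1 = 1438 -> steps_to_one(1438)
1438 is even -> steps_to_one(719)
719 is odd -> 3*719+1 = 2158 -> steps_to_one(2158)
2158 is even -> steps_to_one(1079)
1079 is odd -> 3*1079+1 = 3238 -> steps_to_one(3238)
3238 is even -> steps_to_one(1619)
1619 is odd -> 3*1619+1 = 4858 -> steps_to_one(4858)
4858 is even -> steps_to_one(2429)
2429 is odd -> 3*2429+1 = 7288 -> steps_to_one(7288)
7288 is even -> steps_to_one(3644)
3644 is even -> steps_to_one(1822)
1822 is even -> steps_to_one(911)
911 is odd -> 3*911+1 = 2734 -> steps_to_one(2734)
2734 is even -> steps_to_one(1367)
1367 is odd -> 3*1367+1 = 4102 -> steps_to_one(4102)
4102 is even -> steps_to_one(2051)
2051 is odd -> 3*2051+1 = 6154 -> steps_to_one(6154)
6154 is even -> steps_to_one(3077)
3077 is odd -> 3*3077+1 = 9232 -> steps_to_one(9232)
9232 is even -> steps_to_one(4616)
4616 is even -> steps_to_one(2308)
2308 is even -> steps_to_one(1154)
1154 is even -> steps_to_one(577)
577 is odd -> 3*577+1 = 1732 -> steps_to_one(1732)
1732 is even -> steps_to_one(866)
866 is even -> steps_to_one(433)
433 is odd -> 3*433+1 = 1300 -> steps_to_one(1300)
1300 is even -> steps_to_one(650)
650 is even -> steps_to_one(325)
325 is odd -> 3*325+1 = 976 -> steps_to_one(976)
976 is even -> steps_to_one(488)
488 is even -> steps_to_one(244)
244 is even -> steps_to_one(122)
122 is even -> steps_to_one(61)
61 is odd -> 3*61+1 = 184 -> steps_to_one(184)
184 is even -> steps_to_one(92)
92 is even -> steps_to_one(46)
46 is even -> steps_to_one(23)
23 is odd -> 3*23+1 = 70 -> steps_to_one(70)
70 is even -> steps_to_one(35)
35 is odd -> 3*35+1 = 106 -> steps_to_one(106)
106 is even -> steps_to_one(53)
53 is odd -> 3*53+1 = 160 -> steps_to_one(160)
160 is even -> steps_to_one(80)
80 is even -> steps_to_one(40)
40 is even -> steps_to_one(20)
20 is even -> steps_to_one(10)
10 is even -> steps_to_one(5)
5 is odd -> 3*5+1 = 16 -> steps_to_one(16)
16 is even -> steps_to_one(8)
8 is even -> steps_to_one(4)
4 is even -> steps_to_one(2)
2 is even -> steps_to_one(1)
Reached 1 after 115 steps
= 115


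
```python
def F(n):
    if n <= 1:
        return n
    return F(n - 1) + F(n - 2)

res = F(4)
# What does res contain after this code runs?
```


F(4)
= F(3) + F(2)
= (F(2) + F(1)) + F(2)
Computing bottom-up: F(0)=0, F(1)=1, F(2)=1, F(3)=2, F(4)=3
= 3


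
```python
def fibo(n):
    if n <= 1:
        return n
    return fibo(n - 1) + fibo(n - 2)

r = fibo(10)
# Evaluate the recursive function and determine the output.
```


fibo(10)
= fibo(9) + fibo(8)
= (fibo(8) + fibo(7)) + fibo(8)
Computing bottom-up: fibo(0)=0, fibo(1)=1, fibo(2)=1, fibo(3)=2, fibo(4)=3, fibo(5)=5, fibo(6)=8, fibo(7)=13, fibo(8)=21, fibo(9)=34, fibo(10)=55
= 55


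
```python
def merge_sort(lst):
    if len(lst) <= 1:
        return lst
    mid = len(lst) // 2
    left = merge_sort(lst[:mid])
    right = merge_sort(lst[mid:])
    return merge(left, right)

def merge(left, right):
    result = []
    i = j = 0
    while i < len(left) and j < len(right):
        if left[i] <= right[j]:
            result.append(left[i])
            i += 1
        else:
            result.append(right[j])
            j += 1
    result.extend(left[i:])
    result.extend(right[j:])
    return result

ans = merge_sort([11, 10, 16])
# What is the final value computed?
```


merge_sort([11, 10, 16])
Split into [11] and [10, 16]
Left sorted: [11]
Right sorted: [10, 16]
Merge [11] and [10, 16]
= [10, 11, 16]


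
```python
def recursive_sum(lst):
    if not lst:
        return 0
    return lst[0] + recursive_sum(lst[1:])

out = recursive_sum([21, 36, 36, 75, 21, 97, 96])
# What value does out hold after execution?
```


recursive_sum([21, 36, 36, 75, 21, 97, 96])
= 21 + recursive_sum([36, 36, 75, 21, 97, 96])
= 21 + 36 + recursive_sum([36, 75, 21, 97, 96])
= 21 + 36 + 36 + recursive_sum([75, 21, 97, 96])
= 21 + 36 + 36 + 75 + recursive_sum([21, 97, 96])
= 21 + 36 + 36 + 75 + 21 + recursive_sum([97, 96])
= 21 + 36 + 36 + 75 + 21 + 97 + recursive_sum([96])
= 21 + 36 + 36 + 75 + 21 + 97 + 96 + recursive_sum([])
= 21 + 36 + 36 + 75 + 21 + 97 + 96 + 0
= 382


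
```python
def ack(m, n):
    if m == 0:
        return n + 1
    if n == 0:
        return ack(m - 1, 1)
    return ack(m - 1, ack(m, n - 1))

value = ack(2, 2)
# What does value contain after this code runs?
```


ack(2, 2)
= ack(1, ack(2, 1))
First compute ack(2, 1) = 5
= ack(1, 5)
= 7


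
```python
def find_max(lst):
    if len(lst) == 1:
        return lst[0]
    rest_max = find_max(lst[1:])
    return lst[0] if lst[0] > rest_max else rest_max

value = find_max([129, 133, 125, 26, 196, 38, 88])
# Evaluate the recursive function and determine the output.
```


find_max([129, 133, 125, 26, 196, 38, 88])
= compare 129 with find_max([133, 125, 26, 196, 38, 88])
= compare 133 with find_max([125, 26, 196, 38, 88])
= compare 125 with find_max([26, 196, 38, 88])
= compare 26 with find_max([196, 38, 88])
= compare 196 with find_max([38, 88])
= compare 38 with find_max([88])
Base: find_max([88]) = 88
compare 38 with 88: max = 88
compare 196 with 88: max = 196
compare 26 with 196: max = 196
compare 125 with 196: max = 196
compare 133 with 196: max = 196
compare 129 with 196: max = 196
= 196


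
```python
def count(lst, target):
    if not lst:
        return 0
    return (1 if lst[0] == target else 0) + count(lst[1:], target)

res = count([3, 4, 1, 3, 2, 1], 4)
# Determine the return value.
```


count([3, 4, 1, 3, 2, 1], 4)
lst[0]=3 != 4: 0 + count([4, 1, 3, 2, 1], 4)
lst[0]=4 == 4: 1 + count([1, 3, 2, 1], 4)
lst[0]=1 != 4: 0 + count([3, 2, 1], 4)
lst[0]=3 != 4: 0 + count([2, 1], 4)
lst[0]=2 != 4: 0 + count([1], 4)
lst[0]=1 != 4: 0 + count([], 4)
= 1


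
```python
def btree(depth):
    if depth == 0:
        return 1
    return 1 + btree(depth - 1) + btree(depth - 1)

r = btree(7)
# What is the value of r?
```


btree(7)
= 1 + btree(6) + btree(6)
= 1 + 2 * btree(6)
btree(k) = 2^(k+1) - 1
btree(0) = 1
btree(1) = 3
btree(2) = 7
btree(3) = 15
btree(4) = 31
btree(7) = 2^8 - 1 = 255


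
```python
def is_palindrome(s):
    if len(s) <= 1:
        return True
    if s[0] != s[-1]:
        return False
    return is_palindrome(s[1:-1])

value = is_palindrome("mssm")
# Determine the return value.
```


is_palindrome("mssm")
"mssm": s[0]='m' == s[-1]='m' -> is_palindrome("ss")
"ss": s[0]='s' == s[-1]='s' -> is_palindrome("")
"": len <= 1 -> True
= True


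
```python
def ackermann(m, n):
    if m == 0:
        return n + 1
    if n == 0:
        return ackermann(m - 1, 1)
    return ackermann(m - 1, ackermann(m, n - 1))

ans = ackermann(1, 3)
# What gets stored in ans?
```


ackermann(1, 3)
= ackermann(0, ackermann(1, 2))
First compute ackermann(1, 2) = 4
= ackermann(0, 4)
= 5


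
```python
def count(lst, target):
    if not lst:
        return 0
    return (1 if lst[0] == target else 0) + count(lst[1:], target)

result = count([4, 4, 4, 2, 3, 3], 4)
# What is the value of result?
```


count([4, 4, 4, 2, 3, 3], 4)
lst[0]=4 == 4: 1 + count([4, 4, 2, 3, 3], 4)
lst[0]=4 == 4: 1 + count([4, 2, 3, 3], 4)
lst[0]=4 == 4: 1 + count([2, 3, 3], 4)
lst[0]=2 != 4: 0 + count([3, 3], 4)
lst[0]=3 != 4: 0 + count([3], 4)
lst[0]=3 != 4: 0 + count([], 4)
= 3


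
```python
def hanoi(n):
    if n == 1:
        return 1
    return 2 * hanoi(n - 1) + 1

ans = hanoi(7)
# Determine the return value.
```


hanoi(7)
= 2 * hanoi(6) + 1
= 2 * (2 * hanoi(5) + 1) + 1
= 2 * (2 * (2 * hanoi(4) + 1) + 1) + 1
= 2 * (2 * (2 * (2 * hanoi(3) + 1) + 1) + 1) + 1
= 2 * (2 * (2 * (2 * (2 * hanoi(2) + 1) + 1) + 1) + 1) + 1
= 2 * (2 * (2 * (2 * (2 * (2 * hanoi(1) + 1) + 1) + 1) + 1) + 1) + 1
Now compute bottom-up:
hanoi(1) = 1
hanoi(2) = 2 * 1 + 1 = 3
hanoi(3) = 2 * 3 + 1 = 7
hanoi(4) = 2 * 7 + 1 = 15
hanoi(5) = 2 * 15 + 1 = 31
hanoi(6) = 2 * 31 + 1 = 63
hanoi(7) = 2 * 63 + 1 = 127
= 127


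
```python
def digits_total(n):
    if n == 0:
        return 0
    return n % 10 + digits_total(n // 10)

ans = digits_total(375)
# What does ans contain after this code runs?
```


digits_total(375)
= 5 + digits_total(37)
= 5 + 7 + digits_total(3)
= 5 + 7 + 3 + digits_total(0)
= 5 + 7 + 3 + 0
= 15


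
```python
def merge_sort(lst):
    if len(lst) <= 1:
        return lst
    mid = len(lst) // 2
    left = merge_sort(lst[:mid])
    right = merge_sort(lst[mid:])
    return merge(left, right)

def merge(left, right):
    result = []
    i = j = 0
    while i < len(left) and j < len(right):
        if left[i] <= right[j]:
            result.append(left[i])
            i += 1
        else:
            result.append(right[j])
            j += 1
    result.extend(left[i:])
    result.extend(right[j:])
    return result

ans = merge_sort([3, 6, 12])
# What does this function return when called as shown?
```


merge_sort([3, 6, 12])
Split into [3] and [6, 12]
Left sorted: [3]
Right sorted: [6, 12]
Merge [3] and [6, 12]
= [3, 6, 12]


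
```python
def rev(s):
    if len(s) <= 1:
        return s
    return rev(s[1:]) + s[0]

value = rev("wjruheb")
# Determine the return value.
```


rev("wjruheb")
= rev("jruheb") + "w"
= rev("ruheb") + "j" + "w"
= rev("uheb") + "r" + "j" + "w"
= rev("heb") + "u" + "r" + "j" + "w"
= rev("eb") + "h" + "u" + "r" + "j" + "w"
= rev("b") + "e" + "h" + "u" + "r" + "j" + "w"
= "b" + "e" + "h" + "u" + "r" + "j" + "w"
= "behurjw"


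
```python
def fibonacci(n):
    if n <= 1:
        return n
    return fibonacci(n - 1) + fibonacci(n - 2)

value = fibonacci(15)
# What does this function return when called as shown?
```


fibonacci(15)
= fibonacci(14) + fibonacci(13)
= (fibonacci(13) + fibonacci(12)) + fibonacci(13)
Computing bottom-up: fibonacci(0)=0, fibonacci(1)=1, fibonacci(2)=1, fibonacci(3)=2, fibonacci(4)=3, fibonacci(5)=5, fibonacci(6)=8, fibonacci(7)=13, fibonacci(8)=21, fibonacci(9)=34, fibonacci(10)=55, fibonacci(11)=89, fibonacci(12)=144, fibonacci(13)=233, fibonacci(14)=377, fibonacci(15)=610
= 610


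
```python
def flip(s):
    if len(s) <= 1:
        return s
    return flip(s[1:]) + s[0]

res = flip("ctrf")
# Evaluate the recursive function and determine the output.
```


flip("ctrf")
= flip("trf") + "c"
= flip("rf") + "t" + "c"
= flip("f") + "r" + "t" + "c"
= "f" + "r" + "t" + "c"
= "frtc"


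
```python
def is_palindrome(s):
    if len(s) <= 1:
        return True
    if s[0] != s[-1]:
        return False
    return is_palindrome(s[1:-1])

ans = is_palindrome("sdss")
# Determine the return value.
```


is_palindrome("sdss")
"sdss": s[0]='s' == s[-1]='s' -> is_palindrome("ds")
"ds": s[0]='d' != s[-1]='s' -> False
= False


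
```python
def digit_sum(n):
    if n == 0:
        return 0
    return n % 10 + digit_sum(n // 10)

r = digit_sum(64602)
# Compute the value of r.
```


digit_sum(64602)
= 2 + digit_sum(6460)
= 2 + 0 + digit_sum(646)
= 2 + 0 + 6 + digit_sum(64)
= 2 + 0 + 6 + 4 + digit_sum(6)
= 2 + 0 + 6 + 4 + 6 + digit_sum(0)
= 2 + 0 + 6 + 4 + 6 + 0
= 18


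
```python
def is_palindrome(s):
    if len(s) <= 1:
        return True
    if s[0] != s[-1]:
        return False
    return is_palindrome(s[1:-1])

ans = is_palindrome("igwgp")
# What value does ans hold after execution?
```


is_palindrome("igwgp")
"igwgp": s[0]='i' != s[-1]='p' -> False
= False


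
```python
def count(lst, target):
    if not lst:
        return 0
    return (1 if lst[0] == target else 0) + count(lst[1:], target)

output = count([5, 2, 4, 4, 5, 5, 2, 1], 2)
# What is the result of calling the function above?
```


count([5, 2, 4, 4, 5, 5, 2, 1], 2)
lst[0]=5 != 2: 0 + count([2, 4, 4, 5, 5, 2, 1], 2)
lst[0]=2 == 2: 1 + count([4, 4, 5, 5, 2, 1], 2)
lst[0]=4 != 2: 0 + count([4, 5, 5, 2, 1], 2)
lst[0]=4 != 2: 0 + count([5, 5, 2, 1], 2)
lst[0]=5 != 2: 0 + count([5, 2, 1], 2)
lst[0]=5 != 2: 0 + count([2, 1], 2)
lst[0]=2 == 2: 1 + count([1], 2)
lst[0]=1 != 2: 0 + count([], 2)
= 2


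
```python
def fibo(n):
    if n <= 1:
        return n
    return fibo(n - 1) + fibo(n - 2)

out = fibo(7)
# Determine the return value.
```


fibo(7)
= fibo(6) + fibo(5)
= (fibo(5) + fibo(4)) + fibo(5)
Computing bottom-up: fibo(0)=0, fibo(1)=1, fibo(2)=1, fibo(3)=2, fibo(4)=3, fibo(5)=5, fibo(6)=8, fibo(7)=13
= 13


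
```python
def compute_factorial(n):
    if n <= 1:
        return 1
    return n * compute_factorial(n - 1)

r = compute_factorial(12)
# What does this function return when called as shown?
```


compute_factorial(12)
= 12 * compute_factorial(11)
= 12 * 11 * compute_factorial(10)
= 12 * 11 * 10 * compute_factorial(9)
= 12 * 11 * 10 * 9 * compute_factorial(8)
= 12 * 11 * 10 * 9 * 8 * compute_factorial(7)
= 12 * 11 * 10 * 9 * 8 * 7 * compute_factorial(6)
= 12 * 11 * 10 * 9 * 8 * 7 * 6 * compute_factorial(5)
= 12 * 11 * 10 * 9 * 8 * 7 * 6 * 5 * compute_factorial(4)
= 12 * 11 * 10 * 9 * 8 * 7 * 6 * 5 * 4 * compute_factorial(3)
= 12 * 11 * 10 * 9 * 8 * 7 * 6 * 5 * 4 * 3 * compute_factorial(2)
= 12 * 11 * 10 * 9 * 8 * 7 * 6 * 5 * 4 * 3 * 2 * compute_factorial(1)
= 12 * 11 * 10 * 9 * 8 * 7 * 6 * 5 * 4 * 3 * 2 * 1
= 479001600


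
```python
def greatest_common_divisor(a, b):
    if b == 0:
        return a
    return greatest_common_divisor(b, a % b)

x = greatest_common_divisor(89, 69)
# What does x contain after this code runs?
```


greatest_common_divisor(89, 69)
= greatest_common_divisor(69, 89 % 69) = greatest_common_divisor(69, 20)
= greatest_common_divisor(20, 69 % 20) = greatest_common_divisor(20, 9)
= greatest_common_divisor(9, 20 % 9) = greatest_common_divisor(9, 2)
= greatest_common_divisor(2, 9 % 2) = greatest_common_divisor(2, 1)
= greatest_common_divisor(1, 2 % 1) = greatest_common_divisor(1, 0)
b == 0, return a = 1


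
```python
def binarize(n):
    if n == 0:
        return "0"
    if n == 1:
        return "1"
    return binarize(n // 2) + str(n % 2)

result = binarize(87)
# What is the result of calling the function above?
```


binarize(87)
= binarize(43) + "1"
= binarize(21) + "1" + "1"
= binarize(10) + "1" + "1" + "1"
= binarize(5) + "0" + "1" + "1" + "1"
= binarize(2) + "1" + "0" + "1" + "1" + "1"
= binarize(1) + "0" + "1" + "0" + "1" + "1" + "1"
= "1" + "0" + "1" + "0" + "1" + "1" + "1"
= "1010111"


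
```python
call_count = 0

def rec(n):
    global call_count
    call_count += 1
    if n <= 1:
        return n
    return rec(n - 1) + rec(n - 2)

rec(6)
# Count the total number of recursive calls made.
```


rec(6) calls rec(5) and rec(4); each non-base call branches into two more.
Let C(k) = total number of calls made by rec(k), including the call to rec(k) itself.
Base cases: C(0) = 1, C(1) = 1
Recurrence: C(k) = 1 + C(k-1) + C(k-2)
  C(2) = 1 + C(1) + C(0) = 1 + 1 + 1 = 3
  C(3) = 1 + C(2) + C(1) = 1 + 3 + 1 = 5
  C(4) = 1 + C(3) + C(2) = 1 + 5 + 3 = 9
  C(5) = 1 + C(4) + C(3) = 1 + 9 + 5 = 15
  C(6) = 1 + C(5) + C(4) = 1 + 15 + 9 = 25
Total calls = C(6) = 25
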